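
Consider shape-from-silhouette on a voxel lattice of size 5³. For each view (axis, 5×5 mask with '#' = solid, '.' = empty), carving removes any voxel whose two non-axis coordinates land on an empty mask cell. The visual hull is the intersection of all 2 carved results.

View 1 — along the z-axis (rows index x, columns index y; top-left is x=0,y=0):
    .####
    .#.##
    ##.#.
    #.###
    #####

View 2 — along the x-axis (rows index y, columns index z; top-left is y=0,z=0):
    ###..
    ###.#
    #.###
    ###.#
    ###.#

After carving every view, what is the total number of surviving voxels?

voxel count = 73

before carving: 125 voxels (5×5×5)
carve view 1 (along z, XY-mask fill 19/25): 95 voxels remain
carve view 2 (along x, YZ-mask fill 19/25): 73 voxels remain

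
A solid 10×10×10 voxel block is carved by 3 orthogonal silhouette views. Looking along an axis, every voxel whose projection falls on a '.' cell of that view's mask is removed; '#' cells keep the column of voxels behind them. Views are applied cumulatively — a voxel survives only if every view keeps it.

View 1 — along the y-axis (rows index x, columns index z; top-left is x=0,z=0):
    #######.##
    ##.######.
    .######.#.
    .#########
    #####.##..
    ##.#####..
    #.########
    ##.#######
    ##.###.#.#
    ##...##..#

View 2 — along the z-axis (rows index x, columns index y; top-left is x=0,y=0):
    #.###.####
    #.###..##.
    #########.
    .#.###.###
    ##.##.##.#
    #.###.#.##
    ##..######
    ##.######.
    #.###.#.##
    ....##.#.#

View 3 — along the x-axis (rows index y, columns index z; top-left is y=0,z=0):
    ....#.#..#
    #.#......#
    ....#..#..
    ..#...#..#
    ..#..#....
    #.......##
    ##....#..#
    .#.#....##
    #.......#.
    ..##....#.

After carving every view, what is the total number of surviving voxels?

|visual hull| = 149

before carving: 1000 voxels (10×10×10)
carve view 1 (along y, XZ-mask fill 77/100): 770 voxels remain
carve view 2 (along z, XY-mask fill 71/100): 557 voxels remain
carve view 3 (along x, YZ-mask fill 29/100): 149 voxels remain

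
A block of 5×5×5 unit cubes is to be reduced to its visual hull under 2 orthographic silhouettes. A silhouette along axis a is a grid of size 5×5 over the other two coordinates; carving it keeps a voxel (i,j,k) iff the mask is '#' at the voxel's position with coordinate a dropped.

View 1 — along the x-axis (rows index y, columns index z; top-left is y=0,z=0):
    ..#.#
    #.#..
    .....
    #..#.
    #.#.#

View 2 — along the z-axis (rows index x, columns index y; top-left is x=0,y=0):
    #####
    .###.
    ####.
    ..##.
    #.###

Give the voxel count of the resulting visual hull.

start: 5×5×5 = 125 voxels
carve view 1 (along x, YZ-mask fill 9/25): 45 voxels remain
carve view 2 (along z, XY-mask fill 18/25): 28 voxels remain

voxel count = 28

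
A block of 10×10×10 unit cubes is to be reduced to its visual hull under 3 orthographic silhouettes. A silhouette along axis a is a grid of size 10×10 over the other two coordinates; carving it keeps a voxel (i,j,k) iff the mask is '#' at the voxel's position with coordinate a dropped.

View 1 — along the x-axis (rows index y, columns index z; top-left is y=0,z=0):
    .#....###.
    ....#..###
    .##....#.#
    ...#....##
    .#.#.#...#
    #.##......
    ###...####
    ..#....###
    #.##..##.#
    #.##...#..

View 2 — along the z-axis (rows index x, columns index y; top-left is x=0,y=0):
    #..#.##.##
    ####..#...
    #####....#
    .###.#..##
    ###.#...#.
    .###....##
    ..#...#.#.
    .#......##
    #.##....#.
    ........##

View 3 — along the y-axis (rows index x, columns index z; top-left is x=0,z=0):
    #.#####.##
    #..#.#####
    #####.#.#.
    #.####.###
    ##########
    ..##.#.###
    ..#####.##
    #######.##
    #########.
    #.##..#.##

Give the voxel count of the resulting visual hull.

before carving: 1000 voxels (10×10×10)
V1 x: intersect with YZ mask (43 set) -- 430 left
V2 z: intersect with XY mask (45 set) -- 197 left
V3 y: intersect with XZ mask (77 set) -- 154 left

154 voxels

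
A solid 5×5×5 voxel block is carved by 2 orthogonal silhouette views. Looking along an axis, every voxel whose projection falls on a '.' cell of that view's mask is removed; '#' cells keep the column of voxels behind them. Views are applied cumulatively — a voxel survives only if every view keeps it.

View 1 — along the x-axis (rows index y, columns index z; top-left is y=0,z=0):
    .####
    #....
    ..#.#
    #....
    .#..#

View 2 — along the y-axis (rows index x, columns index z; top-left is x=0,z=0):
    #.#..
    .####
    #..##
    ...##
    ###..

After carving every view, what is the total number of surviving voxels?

|visual hull| = 28

before carving: 125 voxels (5×5×5)
V1 x: intersect with YZ mask (10 set) -- 50 left
V2 y: intersect with XZ mask (14 set) -- 28 left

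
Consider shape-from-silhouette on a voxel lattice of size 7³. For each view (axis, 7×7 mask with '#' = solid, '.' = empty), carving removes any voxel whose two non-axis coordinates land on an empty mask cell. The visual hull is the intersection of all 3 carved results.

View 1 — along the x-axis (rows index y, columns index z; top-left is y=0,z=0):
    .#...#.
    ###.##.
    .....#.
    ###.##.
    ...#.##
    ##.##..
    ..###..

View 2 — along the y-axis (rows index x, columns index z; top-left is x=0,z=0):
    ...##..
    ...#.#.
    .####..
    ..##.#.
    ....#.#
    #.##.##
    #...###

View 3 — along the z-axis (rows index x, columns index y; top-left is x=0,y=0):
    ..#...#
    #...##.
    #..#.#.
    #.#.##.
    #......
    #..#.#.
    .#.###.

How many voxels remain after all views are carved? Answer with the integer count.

voxel count = 34

start: 7×7×7 = 343 voxels
carve view 1 (along x, YZ-mask fill 23/49): 161 voxels remain
carve view 2 (along y, XZ-mask fill 22/49): 73 voxels remain
carve view 3 (along z, XY-mask fill 20/49): 34 voxels remain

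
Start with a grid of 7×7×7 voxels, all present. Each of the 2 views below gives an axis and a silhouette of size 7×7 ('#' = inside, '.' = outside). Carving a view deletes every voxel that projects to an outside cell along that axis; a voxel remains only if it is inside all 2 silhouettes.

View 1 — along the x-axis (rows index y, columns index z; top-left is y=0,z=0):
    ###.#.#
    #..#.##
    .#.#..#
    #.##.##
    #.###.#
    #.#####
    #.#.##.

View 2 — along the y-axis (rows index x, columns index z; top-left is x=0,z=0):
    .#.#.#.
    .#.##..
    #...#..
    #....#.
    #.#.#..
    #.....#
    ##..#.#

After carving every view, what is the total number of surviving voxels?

87 voxels

full grid |V| = 343
carve view 1 (along x, YZ-mask fill 32/49): 224 voxels remain
carve view 2 (along y, XZ-mask fill 19/49): 87 voxels remain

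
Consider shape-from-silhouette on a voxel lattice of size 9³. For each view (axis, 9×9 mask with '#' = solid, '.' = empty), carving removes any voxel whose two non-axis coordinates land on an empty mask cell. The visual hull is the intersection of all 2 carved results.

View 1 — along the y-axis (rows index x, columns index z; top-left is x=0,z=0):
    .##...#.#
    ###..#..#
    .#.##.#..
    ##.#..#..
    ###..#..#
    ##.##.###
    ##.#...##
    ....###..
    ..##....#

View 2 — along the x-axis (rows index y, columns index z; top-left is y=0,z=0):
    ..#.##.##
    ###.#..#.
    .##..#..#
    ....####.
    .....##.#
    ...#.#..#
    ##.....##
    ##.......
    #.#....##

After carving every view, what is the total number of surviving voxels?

full grid |V| = 729
V1 y: intersect with XZ mask (40 set) -- 360 left
V2 x: intersect with YZ mask (34 set) -- 149 left

voxel count = 149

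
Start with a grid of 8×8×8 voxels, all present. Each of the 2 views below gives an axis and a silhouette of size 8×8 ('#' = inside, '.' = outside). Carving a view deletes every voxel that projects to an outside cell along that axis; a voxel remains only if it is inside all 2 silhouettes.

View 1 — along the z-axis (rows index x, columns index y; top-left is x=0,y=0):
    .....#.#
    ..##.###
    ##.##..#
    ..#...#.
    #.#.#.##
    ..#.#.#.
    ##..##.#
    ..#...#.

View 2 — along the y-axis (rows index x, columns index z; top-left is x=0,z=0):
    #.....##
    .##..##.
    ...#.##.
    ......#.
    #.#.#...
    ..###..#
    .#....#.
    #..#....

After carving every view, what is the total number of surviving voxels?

start: 8×8×8 = 512 voxels
carve view 1 (along z, XY-mask fill 29/64): 232 voxels remain
carve view 2 (along y, XZ-mask fill 22/64): 84 voxels remain

|visual hull| = 84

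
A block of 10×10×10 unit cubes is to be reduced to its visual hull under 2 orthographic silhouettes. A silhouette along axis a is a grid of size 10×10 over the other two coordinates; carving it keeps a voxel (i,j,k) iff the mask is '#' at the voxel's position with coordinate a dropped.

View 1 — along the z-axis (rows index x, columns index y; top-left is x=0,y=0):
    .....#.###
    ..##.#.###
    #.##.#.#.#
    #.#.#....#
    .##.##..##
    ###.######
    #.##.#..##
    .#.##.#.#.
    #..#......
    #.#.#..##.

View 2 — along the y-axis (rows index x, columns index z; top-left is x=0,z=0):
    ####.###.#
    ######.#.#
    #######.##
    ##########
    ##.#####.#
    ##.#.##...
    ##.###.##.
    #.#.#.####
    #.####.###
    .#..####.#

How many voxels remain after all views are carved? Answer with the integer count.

before carving: 1000 voxels (10×10×10)
V1 z: intersect with XY mask (53 set) -- 530 left
V2 y: intersect with XZ mask (76 set) -- 390 left

|visual hull| = 390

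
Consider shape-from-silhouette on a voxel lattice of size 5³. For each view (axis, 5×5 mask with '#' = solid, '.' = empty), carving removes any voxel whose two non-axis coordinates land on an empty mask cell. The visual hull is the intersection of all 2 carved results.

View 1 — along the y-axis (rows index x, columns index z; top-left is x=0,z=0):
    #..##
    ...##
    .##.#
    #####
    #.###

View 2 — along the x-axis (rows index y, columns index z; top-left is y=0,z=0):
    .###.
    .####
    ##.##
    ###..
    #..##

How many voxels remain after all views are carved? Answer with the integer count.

|visual hull| = 57

before carving: 125 voxels (5×5×5)
  1. axis=1 (XZ plane), |mask|=17  ⇒  voxels=85
  2. axis=0 (YZ plane), |mask|=17  ⇒  voxels=57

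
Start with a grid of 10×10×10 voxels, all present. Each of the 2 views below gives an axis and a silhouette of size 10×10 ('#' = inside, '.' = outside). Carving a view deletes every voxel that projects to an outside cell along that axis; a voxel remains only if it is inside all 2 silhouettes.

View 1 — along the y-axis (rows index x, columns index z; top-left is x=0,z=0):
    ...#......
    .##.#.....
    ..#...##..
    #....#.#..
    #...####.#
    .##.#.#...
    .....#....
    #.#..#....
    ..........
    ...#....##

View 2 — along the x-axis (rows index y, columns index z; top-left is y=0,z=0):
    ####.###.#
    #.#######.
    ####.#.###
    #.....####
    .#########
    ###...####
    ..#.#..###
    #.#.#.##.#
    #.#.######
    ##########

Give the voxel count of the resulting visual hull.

remaining voxels: 202

before carving: 1000 voxels (10×10×10)
[1] y-view keeps 27 columns → grid now 270
[2] x-view keeps 74 columns → grid now 202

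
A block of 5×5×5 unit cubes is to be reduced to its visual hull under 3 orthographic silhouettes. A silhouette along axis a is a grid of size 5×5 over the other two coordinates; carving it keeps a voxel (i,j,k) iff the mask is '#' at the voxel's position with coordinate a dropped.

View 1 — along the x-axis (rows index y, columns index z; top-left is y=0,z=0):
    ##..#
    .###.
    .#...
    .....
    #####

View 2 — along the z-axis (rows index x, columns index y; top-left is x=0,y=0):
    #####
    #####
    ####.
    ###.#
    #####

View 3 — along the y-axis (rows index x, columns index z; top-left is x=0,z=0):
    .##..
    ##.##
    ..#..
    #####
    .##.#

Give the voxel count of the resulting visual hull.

before carving: 125 voxels (5×5×5)
V1 x: intersect with YZ mask (12 set) -- 60 left
V2 z: intersect with XY mask (23 set) -- 55 left
V3 y: intersect with XZ mask (15 set) -- 37 left

remaining voxels: 37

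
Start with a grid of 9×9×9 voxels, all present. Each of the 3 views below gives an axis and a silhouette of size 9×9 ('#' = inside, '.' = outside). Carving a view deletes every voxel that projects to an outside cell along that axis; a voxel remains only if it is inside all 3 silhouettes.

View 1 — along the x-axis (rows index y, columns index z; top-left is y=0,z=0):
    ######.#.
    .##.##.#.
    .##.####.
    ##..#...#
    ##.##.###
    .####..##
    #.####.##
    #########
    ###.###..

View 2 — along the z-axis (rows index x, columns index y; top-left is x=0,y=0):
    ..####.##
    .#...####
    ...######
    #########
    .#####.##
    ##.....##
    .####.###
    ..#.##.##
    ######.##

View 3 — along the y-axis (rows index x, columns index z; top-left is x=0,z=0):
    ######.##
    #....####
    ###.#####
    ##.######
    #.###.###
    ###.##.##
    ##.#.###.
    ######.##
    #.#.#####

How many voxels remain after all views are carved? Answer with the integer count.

before carving: 729 voxels (9×9×9)
[1] x-view keeps 57 columns → grid now 513
[2] z-view keeps 57 columns → grid now 365
[3] y-view keeps 64 columns → grid now 286

286 voxels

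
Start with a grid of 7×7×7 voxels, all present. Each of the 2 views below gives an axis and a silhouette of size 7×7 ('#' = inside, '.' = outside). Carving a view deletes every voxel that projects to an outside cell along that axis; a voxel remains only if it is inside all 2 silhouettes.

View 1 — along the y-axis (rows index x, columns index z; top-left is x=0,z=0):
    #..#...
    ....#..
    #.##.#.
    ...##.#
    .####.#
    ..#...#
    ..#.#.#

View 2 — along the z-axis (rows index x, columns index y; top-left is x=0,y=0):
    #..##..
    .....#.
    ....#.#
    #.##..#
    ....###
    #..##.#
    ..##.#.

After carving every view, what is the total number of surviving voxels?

59 voxels

start: 7×7×7 = 343 voxels
  1. axis=1 (XZ plane), |mask|=20  ⇒  voxels=140
  2. axis=2 (XY plane), |mask|=20  ⇒  voxels=59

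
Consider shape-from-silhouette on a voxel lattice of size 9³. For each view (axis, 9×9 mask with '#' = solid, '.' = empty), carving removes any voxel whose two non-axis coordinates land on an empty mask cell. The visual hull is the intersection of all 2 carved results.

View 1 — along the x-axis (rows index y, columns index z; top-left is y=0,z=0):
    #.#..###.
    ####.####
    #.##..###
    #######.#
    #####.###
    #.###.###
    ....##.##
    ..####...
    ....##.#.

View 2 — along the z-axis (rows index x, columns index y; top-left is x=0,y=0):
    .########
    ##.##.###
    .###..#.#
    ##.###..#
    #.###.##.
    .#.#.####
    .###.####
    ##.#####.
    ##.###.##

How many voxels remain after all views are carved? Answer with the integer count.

|visual hull| = 352

full grid |V| = 729
[1] x-view keeps 53 columns → grid now 477
[2] z-view keeps 59 columns → grid now 352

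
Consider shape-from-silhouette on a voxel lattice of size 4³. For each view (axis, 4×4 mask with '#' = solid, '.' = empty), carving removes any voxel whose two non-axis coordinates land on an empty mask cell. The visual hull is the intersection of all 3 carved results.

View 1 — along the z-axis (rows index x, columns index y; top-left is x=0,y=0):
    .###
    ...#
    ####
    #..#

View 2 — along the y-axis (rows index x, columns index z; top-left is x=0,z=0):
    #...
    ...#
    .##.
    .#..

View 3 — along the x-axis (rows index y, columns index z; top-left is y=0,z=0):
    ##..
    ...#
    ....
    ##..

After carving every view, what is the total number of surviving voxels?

before carving: 64 voxels (4×4×4)
  1. axis=2 (XY plane), |mask|=10  ⇒  voxels=40
  2. axis=1 (XZ plane), |mask|=5  ⇒  voxels=14
  3. axis=0 (YZ plane), |mask|=5  ⇒  voxels=5

|visual hull| = 5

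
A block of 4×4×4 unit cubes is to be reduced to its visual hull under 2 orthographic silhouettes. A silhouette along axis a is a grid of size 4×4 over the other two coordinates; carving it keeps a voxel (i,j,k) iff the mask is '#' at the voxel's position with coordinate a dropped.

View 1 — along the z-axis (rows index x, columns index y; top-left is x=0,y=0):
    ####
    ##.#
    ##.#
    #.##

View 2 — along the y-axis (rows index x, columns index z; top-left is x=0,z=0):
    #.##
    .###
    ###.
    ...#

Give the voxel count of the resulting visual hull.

initial block: 4^3 = 64
step 1: project along z, AND mask (13/16) → |grid| = 52
step 2: project along y, AND mask (10/16) → |grid| = 33

33 voxels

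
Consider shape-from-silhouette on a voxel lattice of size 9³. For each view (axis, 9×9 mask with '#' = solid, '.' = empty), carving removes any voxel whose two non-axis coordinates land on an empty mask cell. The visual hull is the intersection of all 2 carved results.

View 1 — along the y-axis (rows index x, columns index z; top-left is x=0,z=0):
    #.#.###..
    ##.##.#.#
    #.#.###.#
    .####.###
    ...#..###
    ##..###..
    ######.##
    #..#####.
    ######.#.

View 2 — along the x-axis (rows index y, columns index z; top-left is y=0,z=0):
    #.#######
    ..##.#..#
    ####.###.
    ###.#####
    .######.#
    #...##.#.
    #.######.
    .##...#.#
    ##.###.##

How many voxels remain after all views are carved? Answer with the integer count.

initial block: 9^3 = 729
carve view 1 (along y, XZ-mask fill 54/81): 486 voxels remain
carve view 2 (along x, YZ-mask fill 56/81): 336 voxels remain

336 voxels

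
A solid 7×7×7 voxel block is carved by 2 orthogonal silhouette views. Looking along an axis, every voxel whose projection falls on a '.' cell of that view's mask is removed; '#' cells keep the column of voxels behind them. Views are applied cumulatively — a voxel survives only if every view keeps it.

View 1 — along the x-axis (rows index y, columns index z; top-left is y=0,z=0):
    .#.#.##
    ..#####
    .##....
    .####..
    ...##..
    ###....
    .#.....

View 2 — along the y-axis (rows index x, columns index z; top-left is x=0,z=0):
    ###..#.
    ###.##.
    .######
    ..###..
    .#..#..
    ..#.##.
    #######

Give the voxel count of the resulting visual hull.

start: 7×7×7 = 343 voxels
carve view 1 (along x, YZ-mask fill 21/49): 147 voxels remain
carve view 2 (along y, XZ-mask fill 30/49): 96 voxels remain

voxel count = 96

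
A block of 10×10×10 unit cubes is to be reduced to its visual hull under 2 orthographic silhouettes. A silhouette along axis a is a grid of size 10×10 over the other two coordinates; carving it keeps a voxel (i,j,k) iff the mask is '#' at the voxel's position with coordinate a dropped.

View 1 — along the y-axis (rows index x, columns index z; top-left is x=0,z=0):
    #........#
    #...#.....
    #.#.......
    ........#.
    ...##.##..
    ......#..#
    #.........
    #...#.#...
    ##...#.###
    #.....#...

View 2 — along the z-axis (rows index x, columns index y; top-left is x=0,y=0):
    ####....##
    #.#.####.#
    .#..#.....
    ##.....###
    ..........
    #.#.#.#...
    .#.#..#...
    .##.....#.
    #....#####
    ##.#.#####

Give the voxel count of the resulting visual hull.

voxel count = 107

start: 10×10×10 = 1000 voxels
after view 1 [y-axis, 25 of 100 cells solid] → remaining = 250
after view 2 [z-axis, 44 of 100 cells solid] → remaining = 107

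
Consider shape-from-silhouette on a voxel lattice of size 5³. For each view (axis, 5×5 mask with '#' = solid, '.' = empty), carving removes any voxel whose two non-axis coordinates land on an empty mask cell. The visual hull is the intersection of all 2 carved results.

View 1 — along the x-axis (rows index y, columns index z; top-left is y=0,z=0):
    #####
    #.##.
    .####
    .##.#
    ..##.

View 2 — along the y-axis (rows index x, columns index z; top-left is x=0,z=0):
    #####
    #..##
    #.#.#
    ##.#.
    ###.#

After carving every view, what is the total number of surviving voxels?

|visual hull| = 58

initial block: 5^3 = 125
  1. axis=0 (YZ plane), |mask|=17  ⇒  voxels=85
  2. axis=1 (XZ plane), |mask|=18  ⇒  voxels=58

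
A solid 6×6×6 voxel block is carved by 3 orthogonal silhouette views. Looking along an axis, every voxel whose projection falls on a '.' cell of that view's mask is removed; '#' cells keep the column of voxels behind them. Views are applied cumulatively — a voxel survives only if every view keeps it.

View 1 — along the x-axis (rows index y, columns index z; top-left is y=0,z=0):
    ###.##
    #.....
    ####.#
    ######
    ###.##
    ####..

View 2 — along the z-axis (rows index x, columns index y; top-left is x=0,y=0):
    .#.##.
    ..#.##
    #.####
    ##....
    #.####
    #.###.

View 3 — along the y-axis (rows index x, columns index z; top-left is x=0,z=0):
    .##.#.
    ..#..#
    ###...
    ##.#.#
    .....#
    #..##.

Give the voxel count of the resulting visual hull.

before carving: 216 voxels (6×6×6)
after view 1 [x-axis, 26 of 36 cells solid] → remaining = 156
after view 2 [z-axis, 22 of 36 cells solid] → remaining = 103
after view 3 [y-axis, 16 of 36 cells solid] → remaining = 43

|visual hull| = 43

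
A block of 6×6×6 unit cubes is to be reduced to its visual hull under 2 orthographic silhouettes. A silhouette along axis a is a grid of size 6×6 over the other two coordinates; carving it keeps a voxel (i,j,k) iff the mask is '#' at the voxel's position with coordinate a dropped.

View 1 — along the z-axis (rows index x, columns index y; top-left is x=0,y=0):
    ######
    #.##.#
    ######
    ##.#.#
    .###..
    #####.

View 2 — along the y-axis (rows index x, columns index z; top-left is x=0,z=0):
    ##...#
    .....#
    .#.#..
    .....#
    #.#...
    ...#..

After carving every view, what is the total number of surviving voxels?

start: 6×6×6 = 216 voxels
V1 z: intersect with XY mask (28 set) -- 168 left
V2 y: intersect with XZ mask (10 set) -- 49 left

49 voxels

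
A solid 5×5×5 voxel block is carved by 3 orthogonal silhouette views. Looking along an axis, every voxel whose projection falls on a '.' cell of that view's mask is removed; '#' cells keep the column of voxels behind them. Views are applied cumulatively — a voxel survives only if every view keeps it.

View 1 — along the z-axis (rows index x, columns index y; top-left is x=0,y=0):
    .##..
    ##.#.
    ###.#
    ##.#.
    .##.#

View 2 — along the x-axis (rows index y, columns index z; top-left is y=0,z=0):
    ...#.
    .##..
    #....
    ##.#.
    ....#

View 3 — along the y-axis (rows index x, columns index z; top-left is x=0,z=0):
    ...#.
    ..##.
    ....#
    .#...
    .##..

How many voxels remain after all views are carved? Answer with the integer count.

voxel count = 8

initial block: 5^3 = 125
[1] z-view keeps 15 columns → grid now 75
[2] x-view keeps 8 columns → grid now 24
[3] y-view keeps 7 columns → grid now 8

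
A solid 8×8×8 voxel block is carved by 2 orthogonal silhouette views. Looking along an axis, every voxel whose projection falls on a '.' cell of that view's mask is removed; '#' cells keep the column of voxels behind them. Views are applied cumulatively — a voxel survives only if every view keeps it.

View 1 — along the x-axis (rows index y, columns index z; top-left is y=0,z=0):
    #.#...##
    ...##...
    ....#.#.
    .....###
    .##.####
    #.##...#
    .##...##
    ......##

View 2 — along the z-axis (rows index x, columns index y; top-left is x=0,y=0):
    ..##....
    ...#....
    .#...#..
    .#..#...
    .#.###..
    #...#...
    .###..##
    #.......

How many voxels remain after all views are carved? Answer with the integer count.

initial block: 8^3 = 512
carve view 1 (along x, YZ-mask fill 27/64): 216 voxels remain
carve view 2 (along z, XY-mask fill 19/64): 64 voxels remain

64 voxels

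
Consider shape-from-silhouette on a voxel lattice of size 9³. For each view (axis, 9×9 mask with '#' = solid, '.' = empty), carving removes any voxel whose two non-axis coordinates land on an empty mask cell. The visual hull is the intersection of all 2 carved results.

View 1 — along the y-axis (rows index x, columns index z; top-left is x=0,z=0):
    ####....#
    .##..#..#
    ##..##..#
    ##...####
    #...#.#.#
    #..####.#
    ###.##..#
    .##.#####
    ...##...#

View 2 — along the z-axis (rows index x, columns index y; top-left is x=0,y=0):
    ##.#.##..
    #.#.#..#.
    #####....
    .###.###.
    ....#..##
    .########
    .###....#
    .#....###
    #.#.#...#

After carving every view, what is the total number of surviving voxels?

before carving: 729 voxels (9×9×9)
[1] y-view keeps 46 columns → grid now 414
[2] z-view keeps 43 columns → grid now 226

226 voxels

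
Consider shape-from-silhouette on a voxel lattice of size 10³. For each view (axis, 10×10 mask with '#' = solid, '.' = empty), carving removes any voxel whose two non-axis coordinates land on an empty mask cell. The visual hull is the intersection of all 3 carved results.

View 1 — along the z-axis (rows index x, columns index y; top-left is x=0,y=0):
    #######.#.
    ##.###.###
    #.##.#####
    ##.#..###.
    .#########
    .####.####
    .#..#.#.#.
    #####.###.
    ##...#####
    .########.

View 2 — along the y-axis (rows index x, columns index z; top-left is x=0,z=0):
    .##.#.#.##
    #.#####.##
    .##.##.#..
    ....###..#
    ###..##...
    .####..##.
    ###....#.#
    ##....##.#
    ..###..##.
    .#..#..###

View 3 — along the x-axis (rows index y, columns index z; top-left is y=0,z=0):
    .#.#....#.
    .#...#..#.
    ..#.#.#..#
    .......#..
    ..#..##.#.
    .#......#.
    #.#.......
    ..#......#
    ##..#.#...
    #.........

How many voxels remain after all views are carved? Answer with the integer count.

start: 10×10×10 = 1000 voxels
step 1: project along z, AND mask (74/100) → |grid| = 740
step 2: project along y, AND mask (54/100) → |grid| = 404
step 3: project along x, AND mask (26/100) → |grid| = 106

|visual hull| = 106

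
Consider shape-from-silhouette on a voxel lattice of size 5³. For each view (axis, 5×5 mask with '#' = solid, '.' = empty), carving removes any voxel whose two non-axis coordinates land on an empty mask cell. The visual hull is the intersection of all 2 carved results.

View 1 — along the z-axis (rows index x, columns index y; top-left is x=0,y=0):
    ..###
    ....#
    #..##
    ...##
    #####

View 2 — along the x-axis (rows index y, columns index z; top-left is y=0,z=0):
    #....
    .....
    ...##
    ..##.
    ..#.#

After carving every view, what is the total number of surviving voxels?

before carving: 125 voxels (5×5×5)
  1. axis=2 (XY plane), |mask|=14  ⇒  voxels=70
  2. axis=0 (YZ plane), |mask|=7  ⇒  voxels=24

voxel count = 24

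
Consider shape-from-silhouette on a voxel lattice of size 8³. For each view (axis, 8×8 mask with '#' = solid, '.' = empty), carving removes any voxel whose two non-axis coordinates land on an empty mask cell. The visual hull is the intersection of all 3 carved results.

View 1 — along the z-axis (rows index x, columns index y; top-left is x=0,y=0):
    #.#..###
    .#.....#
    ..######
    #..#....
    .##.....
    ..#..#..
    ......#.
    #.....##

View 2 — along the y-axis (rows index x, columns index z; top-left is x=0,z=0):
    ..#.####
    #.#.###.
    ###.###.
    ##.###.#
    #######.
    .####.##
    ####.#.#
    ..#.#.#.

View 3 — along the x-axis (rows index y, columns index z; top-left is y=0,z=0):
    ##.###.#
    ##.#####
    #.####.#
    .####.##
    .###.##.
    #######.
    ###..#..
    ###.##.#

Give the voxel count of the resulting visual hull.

|visual hull| = 90

before carving: 512 voxels (8×8×8)
after view 1 [z-axis, 23 of 64 cells solid] → remaining = 184
after view 2 [y-axis, 44 of 64 cells solid] → remaining = 124
after view 3 [x-axis, 47 of 64 cells solid] → remaining = 90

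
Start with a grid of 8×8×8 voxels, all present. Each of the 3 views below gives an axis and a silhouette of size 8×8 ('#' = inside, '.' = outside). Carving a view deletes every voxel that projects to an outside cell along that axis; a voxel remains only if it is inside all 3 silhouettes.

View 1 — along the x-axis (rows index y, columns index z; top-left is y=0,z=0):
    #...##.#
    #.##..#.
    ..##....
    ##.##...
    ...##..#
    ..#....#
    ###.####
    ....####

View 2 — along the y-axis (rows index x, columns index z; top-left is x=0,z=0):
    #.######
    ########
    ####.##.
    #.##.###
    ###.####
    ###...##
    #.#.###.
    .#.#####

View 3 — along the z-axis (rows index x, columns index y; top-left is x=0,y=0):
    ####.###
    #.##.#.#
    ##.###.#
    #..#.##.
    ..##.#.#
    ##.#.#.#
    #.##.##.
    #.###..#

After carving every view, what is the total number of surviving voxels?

remaining voxels: 113

start: 8×8×8 = 512 voxels
V1 x: intersect with YZ mask (30 set) -- 240 left
V2 y: intersect with XZ mask (50 set) -- 186 left
V3 z: intersect with XY mask (41 set) -- 113 left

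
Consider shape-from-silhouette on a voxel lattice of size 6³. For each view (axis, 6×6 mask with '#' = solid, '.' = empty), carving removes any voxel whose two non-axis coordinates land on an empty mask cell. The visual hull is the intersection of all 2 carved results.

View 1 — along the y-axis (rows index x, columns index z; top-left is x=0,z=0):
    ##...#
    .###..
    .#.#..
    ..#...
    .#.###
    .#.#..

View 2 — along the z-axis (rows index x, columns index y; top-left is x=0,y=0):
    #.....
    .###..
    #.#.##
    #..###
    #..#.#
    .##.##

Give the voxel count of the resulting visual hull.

before carving: 216 voxels (6×6×6)
[1] y-view keeps 15 columns → grid now 90
[2] z-view keeps 19 columns → grid now 44

44 voxels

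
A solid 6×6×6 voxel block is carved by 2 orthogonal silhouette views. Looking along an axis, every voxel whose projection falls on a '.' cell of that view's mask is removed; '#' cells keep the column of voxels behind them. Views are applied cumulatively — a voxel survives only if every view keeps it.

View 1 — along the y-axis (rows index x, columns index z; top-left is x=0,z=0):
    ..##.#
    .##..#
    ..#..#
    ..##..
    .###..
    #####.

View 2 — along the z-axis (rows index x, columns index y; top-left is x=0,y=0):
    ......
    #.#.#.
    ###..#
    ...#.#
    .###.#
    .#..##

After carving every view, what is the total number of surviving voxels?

|visual hull| = 48

initial block: 6^3 = 216
after view 1 [y-axis, 18 of 36 cells solid] → remaining = 108
after view 2 [z-axis, 16 of 36 cells solid] → remaining = 48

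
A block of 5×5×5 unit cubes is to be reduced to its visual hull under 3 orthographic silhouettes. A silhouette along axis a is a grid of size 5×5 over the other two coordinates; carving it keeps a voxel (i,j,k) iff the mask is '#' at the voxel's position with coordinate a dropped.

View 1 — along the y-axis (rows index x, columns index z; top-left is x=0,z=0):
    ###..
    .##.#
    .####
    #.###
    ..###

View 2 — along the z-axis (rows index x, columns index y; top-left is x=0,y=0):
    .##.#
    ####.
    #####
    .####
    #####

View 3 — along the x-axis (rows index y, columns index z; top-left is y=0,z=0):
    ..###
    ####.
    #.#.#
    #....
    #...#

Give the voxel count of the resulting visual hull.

initial block: 5^3 = 125
step 1: project along y, AND mask (17/25) → |grid| = 85
step 2: project along z, AND mask (21/25) → |grid| = 72
step 3: project along x, AND mask (13/25) → |grid| = 38

voxel count = 38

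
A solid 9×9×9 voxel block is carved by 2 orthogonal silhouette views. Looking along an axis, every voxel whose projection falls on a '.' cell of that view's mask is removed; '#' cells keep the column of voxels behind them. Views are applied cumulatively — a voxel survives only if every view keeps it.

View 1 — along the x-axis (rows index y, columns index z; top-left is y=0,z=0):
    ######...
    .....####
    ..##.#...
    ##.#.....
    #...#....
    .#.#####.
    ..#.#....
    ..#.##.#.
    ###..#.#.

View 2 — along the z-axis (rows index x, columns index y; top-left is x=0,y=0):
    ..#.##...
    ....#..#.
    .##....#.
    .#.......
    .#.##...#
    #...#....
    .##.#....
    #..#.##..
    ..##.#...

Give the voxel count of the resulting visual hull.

start: 9×9×9 = 729 voxels
  1. axis=0 (YZ plane), |mask|=35  ⇒  voxels=315
  2. axis=2 (XY plane), |mask|=25  ⇒  voxels=92

92 voxels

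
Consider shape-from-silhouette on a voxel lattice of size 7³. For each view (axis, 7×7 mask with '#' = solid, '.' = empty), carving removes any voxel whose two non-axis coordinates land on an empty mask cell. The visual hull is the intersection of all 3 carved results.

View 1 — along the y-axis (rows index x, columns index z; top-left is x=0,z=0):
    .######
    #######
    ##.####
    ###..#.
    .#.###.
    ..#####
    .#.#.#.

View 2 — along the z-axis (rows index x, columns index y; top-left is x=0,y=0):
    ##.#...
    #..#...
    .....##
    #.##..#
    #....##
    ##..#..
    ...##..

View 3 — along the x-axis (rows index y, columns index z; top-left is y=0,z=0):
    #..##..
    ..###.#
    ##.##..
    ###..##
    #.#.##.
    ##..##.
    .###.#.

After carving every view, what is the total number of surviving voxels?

remaining voxels: 55

full grid |V| = 343
step 1: project along y, AND mask (35/49) → |grid| = 245
step 2: project along z, AND mask (19/49) → |grid| = 93
step 3: project along x, AND mask (28/49) → |grid| = 55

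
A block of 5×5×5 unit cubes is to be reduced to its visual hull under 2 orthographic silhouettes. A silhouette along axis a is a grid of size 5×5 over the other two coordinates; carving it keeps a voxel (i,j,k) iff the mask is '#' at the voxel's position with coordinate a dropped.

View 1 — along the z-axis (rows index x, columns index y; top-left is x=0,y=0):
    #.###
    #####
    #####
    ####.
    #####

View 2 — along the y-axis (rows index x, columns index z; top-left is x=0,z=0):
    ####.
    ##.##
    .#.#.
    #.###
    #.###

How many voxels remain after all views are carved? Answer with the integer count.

82 voxels

start: 5×5×5 = 125 voxels
  1. axis=2 (XY plane), |mask|=23  ⇒  voxels=115
  2. axis=1 (XZ plane), |mask|=18  ⇒  voxels=82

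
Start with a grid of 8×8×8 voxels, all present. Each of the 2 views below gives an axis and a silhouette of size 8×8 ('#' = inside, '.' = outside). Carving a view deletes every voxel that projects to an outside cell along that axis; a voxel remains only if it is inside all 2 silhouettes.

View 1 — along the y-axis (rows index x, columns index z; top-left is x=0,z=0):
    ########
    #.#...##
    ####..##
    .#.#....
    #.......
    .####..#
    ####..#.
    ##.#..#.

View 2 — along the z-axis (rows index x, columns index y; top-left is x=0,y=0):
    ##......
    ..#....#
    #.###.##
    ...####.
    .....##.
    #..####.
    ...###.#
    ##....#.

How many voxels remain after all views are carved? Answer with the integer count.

127 voxels

full grid |V| = 512
carve view 1 (along y, XZ-mask fill 35/64): 280 voxels remain
carve view 2 (along z, XY-mask fill 28/64): 127 voxels remain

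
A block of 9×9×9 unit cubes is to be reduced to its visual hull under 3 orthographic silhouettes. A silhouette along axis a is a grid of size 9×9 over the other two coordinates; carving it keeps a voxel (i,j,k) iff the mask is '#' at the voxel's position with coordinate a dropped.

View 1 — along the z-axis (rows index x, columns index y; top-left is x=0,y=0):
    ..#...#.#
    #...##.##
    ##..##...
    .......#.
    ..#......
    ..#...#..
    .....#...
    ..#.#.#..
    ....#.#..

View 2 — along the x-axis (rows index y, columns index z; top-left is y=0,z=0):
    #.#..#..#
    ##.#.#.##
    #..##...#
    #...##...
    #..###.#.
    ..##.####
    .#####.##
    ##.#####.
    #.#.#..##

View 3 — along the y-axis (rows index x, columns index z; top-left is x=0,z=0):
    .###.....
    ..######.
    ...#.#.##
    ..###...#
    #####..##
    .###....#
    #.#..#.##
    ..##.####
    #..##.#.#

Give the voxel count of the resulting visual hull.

start: 9×9×9 = 729 voxels
after view 1 [z-axis, 22 of 81 cells solid] → remaining = 198
after view 2 [x-axis, 47 of 81 cells solid] → remaining = 120
after view 3 [y-axis, 44 of 81 cells solid] → remaining = 69

voxel count = 69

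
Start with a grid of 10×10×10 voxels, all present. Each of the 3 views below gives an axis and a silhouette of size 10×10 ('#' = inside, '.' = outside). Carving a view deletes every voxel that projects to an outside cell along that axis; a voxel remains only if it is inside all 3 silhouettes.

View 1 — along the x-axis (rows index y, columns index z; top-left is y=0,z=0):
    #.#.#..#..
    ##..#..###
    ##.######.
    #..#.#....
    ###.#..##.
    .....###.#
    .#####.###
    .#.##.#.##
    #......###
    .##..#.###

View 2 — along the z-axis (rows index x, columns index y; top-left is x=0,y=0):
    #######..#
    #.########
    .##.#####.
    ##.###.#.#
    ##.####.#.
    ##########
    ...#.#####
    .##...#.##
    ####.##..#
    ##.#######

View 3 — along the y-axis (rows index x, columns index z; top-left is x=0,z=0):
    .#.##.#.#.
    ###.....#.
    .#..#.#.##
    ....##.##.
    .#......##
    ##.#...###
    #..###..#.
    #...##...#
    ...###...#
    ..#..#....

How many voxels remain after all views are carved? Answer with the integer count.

|visual hull| = 180

start: 10×10×10 = 1000 voxels
carve view 1 (along x, YZ-mask fill 55/100): 550 voxels remain
carve view 2 (along z, XY-mask fill 75/100): 410 voxels remain
carve view 3 (along y, XZ-mask fill 42/100): 180 voxels remain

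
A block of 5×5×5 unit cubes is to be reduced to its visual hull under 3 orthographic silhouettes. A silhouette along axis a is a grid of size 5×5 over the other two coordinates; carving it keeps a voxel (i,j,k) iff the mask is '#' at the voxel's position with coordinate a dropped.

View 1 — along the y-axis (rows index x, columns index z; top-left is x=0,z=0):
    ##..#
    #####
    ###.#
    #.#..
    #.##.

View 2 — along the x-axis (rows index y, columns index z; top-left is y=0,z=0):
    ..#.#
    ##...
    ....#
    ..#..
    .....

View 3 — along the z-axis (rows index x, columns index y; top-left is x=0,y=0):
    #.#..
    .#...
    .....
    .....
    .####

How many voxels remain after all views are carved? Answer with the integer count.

initial block: 5^3 = 125
after view 1 [y-axis, 17 of 25 cells solid] → remaining = 85
after view 2 [x-axis, 6 of 25 cells solid] → remaining = 22
after view 3 [z-axis, 7 of 25 cells solid] → remaining = 6

voxel count = 6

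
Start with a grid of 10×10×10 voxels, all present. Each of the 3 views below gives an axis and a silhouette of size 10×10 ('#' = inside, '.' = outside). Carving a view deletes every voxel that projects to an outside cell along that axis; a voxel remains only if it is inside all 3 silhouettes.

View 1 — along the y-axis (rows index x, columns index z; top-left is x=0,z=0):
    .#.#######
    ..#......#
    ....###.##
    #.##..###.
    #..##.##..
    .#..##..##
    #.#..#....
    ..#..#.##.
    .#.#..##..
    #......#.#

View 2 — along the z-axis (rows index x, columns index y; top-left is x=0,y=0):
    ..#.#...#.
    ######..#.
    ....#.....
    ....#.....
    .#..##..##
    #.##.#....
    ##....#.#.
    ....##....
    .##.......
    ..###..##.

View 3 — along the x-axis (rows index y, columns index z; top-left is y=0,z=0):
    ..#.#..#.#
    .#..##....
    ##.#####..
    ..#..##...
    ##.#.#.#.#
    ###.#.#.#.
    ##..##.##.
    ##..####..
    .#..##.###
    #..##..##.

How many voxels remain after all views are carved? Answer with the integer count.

initial block: 10^3 = 1000
after view 1 [y-axis, 45 of 100 cells solid] → remaining = 450
after view 2 [z-axis, 34 of 100 cells solid] → remaining = 137
after view 3 [x-axis, 52 of 100 cells solid] → remaining = 73

73 voxels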